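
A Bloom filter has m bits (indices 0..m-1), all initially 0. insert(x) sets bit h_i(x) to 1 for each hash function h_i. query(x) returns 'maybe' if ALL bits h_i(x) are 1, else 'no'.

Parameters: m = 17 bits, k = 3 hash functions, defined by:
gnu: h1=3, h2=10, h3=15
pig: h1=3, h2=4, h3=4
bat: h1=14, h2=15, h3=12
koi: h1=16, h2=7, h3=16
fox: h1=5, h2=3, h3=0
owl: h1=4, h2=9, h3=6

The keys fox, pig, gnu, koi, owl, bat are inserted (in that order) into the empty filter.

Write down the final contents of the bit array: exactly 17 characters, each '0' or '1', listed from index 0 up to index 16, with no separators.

Start: bits=00000000000000000
After insert 'fox': sets bits 0 3 5 -> bits=10010100000000000
After insert 'pig': sets bits 3 4 -> bits=10011100000000000
After insert 'gnu': sets bits 3 10 15 -> bits=10011100001000010
After insert 'koi': sets bits 7 16 -> bits=10011101001000011
After insert 'owl': sets bits 4 6 9 -> bits=10011111011000011
After insert 'bat': sets bits 12 14 15 -> bits=10011111011010111

Answer: 10011111011010111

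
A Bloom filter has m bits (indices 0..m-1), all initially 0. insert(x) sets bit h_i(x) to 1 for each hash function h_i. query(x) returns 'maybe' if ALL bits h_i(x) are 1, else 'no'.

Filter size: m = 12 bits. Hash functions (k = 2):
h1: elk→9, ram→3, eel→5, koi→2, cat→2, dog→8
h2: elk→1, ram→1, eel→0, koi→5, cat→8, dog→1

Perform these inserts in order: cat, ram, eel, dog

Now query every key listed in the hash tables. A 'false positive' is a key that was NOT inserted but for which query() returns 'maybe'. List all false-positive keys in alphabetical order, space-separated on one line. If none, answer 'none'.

Answer: koi

Derivation:
Start: bits=000000000000
After insert 'cat': sets bits 2 8 -> bits=001000001000
After insert 'ram': sets bits 1 3 -> bits=011100001000
After insert 'eel': sets bits 0 5 -> bits=111101001000
After insert 'dog': sets bits 1 8 -> bits=111101001000
Not inserted: elk koi — query each against bits=111101001000:
query elk: checks bit1=1, bit9=0 (has a 0) -> no => not a false positive
query koi: checks bit2=1, bit5=1 (all 1) -> maybe => FALSE POSITIVE
False positives (alphabetical): koi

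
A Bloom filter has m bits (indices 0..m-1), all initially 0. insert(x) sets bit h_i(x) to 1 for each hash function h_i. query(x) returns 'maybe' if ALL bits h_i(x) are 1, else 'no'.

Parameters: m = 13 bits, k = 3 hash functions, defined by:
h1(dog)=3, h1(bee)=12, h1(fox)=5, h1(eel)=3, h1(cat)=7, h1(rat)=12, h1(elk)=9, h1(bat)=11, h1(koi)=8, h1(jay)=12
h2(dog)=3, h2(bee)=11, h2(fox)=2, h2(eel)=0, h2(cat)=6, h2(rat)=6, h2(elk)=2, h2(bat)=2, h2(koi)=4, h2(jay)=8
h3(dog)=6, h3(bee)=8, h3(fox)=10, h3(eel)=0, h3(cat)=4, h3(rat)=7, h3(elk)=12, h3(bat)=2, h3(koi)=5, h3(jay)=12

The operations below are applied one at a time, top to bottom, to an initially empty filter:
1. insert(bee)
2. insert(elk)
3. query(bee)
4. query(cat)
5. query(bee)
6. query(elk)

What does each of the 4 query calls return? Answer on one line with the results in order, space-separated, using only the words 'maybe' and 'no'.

Answer: maybe no maybe maybe

Derivation:
Start: bits=0000000000000
Op 1: insert bee -> sets bits 8 11 12 -> bits=0000000010011
Op 2: insert elk -> sets bits 2 9 12 -> bits=0010000011011
Op 3: query bee -> checks bit8=1, bit11=1, bit12=1 (all 1) -> maybe
Op 4: query cat -> checks bit4=0, bit6=0, bit7=0 (has a 0) -> no
Op 5: query bee -> checks bit8=1, bit11=1, bit12=1 (all 1) -> maybe
Op 6: query elk -> checks bit2=1, bit9=1, bit12=1 (all 1) -> maybe
Query results in order: maybe no maybe maybe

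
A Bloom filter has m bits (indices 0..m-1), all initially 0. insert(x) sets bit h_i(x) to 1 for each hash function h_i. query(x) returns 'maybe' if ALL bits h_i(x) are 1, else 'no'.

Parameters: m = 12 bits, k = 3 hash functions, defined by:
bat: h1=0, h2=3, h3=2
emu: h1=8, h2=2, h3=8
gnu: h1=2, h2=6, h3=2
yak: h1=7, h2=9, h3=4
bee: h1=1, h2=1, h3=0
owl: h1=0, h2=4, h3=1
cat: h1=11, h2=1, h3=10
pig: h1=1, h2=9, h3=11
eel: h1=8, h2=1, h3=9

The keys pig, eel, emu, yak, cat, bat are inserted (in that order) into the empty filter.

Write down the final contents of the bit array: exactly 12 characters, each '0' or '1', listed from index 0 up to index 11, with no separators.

Answer: 111110011111

Derivation:
Start: bits=000000000000
After insert 'pig': sets bits 1 9 11 -> bits=010000000101
After insert 'eel': sets bits 1 8 9 -> bits=010000001101
After insert 'emu': sets bits 2 8 -> bits=011000001101
After insert 'yak': sets bits 4 7 9 -> bits=011010011101
After insert 'cat': sets bits 1 10 11 -> bits=011010011111
After insert 'bat': sets bits 0 2 3 -> bits=111110011111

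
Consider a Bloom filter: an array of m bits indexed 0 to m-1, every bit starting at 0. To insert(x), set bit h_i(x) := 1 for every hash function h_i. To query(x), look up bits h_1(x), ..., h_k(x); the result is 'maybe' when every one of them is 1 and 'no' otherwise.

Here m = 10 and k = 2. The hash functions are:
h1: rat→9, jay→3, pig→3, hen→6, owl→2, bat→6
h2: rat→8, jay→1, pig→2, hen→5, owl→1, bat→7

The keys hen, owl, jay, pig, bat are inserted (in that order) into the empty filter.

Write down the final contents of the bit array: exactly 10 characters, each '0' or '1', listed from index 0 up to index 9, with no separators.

Start: bits=0000000000
After insert 'hen': sets bits 5 6 -> bits=0000011000
After insert 'owl': sets bits 1 2 -> bits=0110011000
After insert 'jay': sets bits 1 3 -> bits=0111011000
After insert 'pig': sets bits 2 3 -> bits=0111011000
After insert 'bat': sets bits 6 7 -> bits=0111011100

Answer: 0111011100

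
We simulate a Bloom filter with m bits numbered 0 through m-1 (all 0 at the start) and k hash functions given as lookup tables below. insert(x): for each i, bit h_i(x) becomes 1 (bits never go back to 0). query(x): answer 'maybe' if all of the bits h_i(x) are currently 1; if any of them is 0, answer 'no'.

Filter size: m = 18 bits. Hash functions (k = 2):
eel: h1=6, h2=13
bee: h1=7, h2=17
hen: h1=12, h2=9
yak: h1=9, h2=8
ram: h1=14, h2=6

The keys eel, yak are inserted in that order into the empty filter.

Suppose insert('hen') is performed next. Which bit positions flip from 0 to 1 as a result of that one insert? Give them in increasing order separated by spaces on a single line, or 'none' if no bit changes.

Answer: 12

Derivation:
Start: bits=000000000000000000
After insert 'eel': sets bits 6 13 -> bits=000000100000010000
After insert 'yak': sets bits 8 9 -> bits=000000101100010000
insert 'hen' would touch bits 9 12; currently bit9=1, bit12=0
Bits that are 0 among those (would change 0->1): 12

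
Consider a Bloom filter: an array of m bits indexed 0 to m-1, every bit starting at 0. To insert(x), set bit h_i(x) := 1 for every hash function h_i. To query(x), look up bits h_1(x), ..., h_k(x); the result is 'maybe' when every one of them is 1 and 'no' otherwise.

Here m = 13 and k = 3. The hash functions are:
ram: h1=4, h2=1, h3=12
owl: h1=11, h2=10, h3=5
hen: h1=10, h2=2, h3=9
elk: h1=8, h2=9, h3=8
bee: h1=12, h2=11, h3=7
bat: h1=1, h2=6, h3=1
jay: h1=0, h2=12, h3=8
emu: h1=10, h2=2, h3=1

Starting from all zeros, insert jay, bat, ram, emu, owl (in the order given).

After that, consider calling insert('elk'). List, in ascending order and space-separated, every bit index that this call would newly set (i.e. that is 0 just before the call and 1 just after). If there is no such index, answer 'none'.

Answer: 9

Derivation:
Start: bits=0000000000000
After insert 'jay': sets bits 0 8 12 -> bits=1000000010001
After insert 'bat': sets bits 1 6 -> bits=1100001010001
After insert 'ram': sets bits 1 4 12 -> bits=1100101010001
After insert 'emu': sets bits 1 2 10 -> bits=1110101010101
After insert 'owl': sets bits 5 10 11 -> bits=1110111010111
insert 'elk' would touch bits 8 9; currently bit8=1, bit9=0
Bits that are 0 among those (would change 0->1): 9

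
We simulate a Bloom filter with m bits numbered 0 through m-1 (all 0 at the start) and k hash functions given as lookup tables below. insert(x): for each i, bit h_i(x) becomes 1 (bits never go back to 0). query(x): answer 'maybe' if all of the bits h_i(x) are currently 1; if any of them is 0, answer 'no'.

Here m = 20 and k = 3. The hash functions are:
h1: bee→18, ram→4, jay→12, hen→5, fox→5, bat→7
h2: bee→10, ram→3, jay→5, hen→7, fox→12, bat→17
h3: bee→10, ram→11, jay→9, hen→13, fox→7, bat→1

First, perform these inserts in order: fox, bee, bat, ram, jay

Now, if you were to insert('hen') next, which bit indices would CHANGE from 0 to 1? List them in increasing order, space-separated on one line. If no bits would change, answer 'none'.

Start: bits=00000000000000000000
After insert 'fox': sets bits 5 7 12 -> bits=00000101000010000000
After insert 'bee': sets bits 10 18 -> bits=00000101001010000010
After insert 'bat': sets bits 1 7 17 -> bits=01000101001010000110
After insert 'ram': sets bits 3 4 11 -> bits=01011101001110000110
After insert 'jay': sets bits 5 9 12 -> bits=01011101011110000110
insert 'hen' would touch bits 5 7 13; currently bit5=1, bit7=1, bit13=0
Bits that are 0 among those (would change 0->1): 13

Answer: 13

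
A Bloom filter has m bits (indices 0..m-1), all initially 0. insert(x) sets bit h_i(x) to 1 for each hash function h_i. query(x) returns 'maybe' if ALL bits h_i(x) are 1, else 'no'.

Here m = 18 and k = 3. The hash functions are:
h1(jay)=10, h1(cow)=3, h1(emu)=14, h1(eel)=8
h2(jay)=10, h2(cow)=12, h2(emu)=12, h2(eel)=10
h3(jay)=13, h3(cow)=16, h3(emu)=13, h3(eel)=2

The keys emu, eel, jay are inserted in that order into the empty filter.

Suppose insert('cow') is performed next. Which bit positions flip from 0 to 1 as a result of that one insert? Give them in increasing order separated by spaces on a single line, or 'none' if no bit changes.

Start: bits=000000000000000000
After insert 'emu': sets bits 12 13 14 -> bits=000000000000111000
After insert 'eel': sets bits 2 8 10 -> bits=001000001010111000
After insert 'jay': sets bits 10 13 -> bits=001000001010111000
insert 'cow' would touch bits 3 12 16; currently bit3=0, bit12=1, bit16=0
Bits that are 0 among those (would change 0->1): 3 16

Answer: 3 16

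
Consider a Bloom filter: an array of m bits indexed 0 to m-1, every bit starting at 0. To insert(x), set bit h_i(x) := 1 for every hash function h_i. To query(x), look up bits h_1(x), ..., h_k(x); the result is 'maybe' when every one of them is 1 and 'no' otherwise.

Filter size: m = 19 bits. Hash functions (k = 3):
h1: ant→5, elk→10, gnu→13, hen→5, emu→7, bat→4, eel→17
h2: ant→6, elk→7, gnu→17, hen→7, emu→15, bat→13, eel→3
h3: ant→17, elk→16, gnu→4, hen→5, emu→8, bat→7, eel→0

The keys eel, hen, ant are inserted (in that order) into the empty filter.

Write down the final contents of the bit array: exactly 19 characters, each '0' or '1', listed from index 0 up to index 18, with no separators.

Start: bits=0000000000000000000
After insert 'eel': sets bits 0 3 17 -> bits=1001000000000000010
After insert 'hen': sets bits 5 7 -> bits=1001010100000000010
After insert 'ant': sets bits 5 6 17 -> bits=1001011100000000010

Answer: 1001011100000000010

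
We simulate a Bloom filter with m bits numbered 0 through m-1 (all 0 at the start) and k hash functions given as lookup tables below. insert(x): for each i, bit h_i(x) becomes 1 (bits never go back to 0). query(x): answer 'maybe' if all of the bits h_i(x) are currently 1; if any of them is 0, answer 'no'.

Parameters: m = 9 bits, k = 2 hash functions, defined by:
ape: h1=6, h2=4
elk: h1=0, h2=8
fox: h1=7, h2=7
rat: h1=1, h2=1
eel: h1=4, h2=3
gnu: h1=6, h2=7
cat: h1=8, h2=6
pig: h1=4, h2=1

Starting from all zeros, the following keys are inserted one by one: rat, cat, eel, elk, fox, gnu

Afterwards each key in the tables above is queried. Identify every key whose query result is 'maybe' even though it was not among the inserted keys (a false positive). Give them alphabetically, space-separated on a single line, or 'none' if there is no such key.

Start: bits=000000000
After insert 'rat': sets bits 1 -> bits=010000000
After insert 'cat': sets bits 6 8 -> bits=010000101
After insert 'eel': sets bits 3 4 -> bits=010110101
After insert 'elk': sets bits 0 8 -> bits=110110101
After insert 'fox': sets bits 7 -> bits=110110111
After insert 'gnu': sets bits 6 7 -> bits=110110111
Not inserted: ape pig — query each against bits=110110111:
query ape: checks bit4=1, bit6=1 (all 1) -> maybe => FALSE POSITIVE
query pig: checks bit1=1, bit4=1 (all 1) -> maybe => FALSE POSITIVE
False positives (alphabetical): ape pig

Answer: ape pig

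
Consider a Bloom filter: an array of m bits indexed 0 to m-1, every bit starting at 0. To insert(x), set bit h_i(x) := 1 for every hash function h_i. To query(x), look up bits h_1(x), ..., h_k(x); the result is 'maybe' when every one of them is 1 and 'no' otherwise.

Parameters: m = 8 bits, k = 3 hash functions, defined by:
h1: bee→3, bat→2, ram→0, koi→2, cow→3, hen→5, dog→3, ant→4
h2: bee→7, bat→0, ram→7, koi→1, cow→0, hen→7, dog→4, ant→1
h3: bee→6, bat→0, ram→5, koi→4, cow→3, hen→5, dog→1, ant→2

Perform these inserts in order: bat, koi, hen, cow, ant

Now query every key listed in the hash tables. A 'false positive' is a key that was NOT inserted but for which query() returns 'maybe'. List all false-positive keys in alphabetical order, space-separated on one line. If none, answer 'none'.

Start: bits=00000000
After insert 'bat': sets bits 0 2 -> bits=10100000
After insert 'koi': sets bits 1 2 4 -> bits=11101000
After insert 'hen': sets bits 5 7 -> bits=11101101
After insert 'cow': sets bits 0 3 -> bits=11111101
After insert 'ant': sets bits 1 2 4 -> bits=11111101
Not inserted: bee dog ram — query each against bits=11111101:
query bee: checks bit3=1, bit6=0, bit7=1 (has a 0) -> no => not a false positive
query dog: checks bit1=1, bit3=1, bit4=1 (all 1) -> maybe => FALSE POSITIVE
query ram: checks bit0=1, bit5=1, bit7=1 (all 1) -> maybe => FALSE POSITIVE
False positives (alphabetical): dog ram

Answer: dog ram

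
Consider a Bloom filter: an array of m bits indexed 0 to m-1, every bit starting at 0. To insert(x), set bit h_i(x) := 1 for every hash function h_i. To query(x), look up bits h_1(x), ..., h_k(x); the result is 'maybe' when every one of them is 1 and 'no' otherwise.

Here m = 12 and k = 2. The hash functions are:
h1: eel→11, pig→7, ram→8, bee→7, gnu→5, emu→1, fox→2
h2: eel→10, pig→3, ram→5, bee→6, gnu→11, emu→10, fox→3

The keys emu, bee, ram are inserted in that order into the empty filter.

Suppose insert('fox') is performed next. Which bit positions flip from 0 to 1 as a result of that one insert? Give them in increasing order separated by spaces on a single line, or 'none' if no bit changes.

Start: bits=000000000000
After insert 'emu': sets bits 1 10 -> bits=010000000010
After insert 'bee': sets bits 6 7 -> bits=010000110010
After insert 'ram': sets bits 5 8 -> bits=010001111010
insert 'fox' would touch bits 2 3; currently bit2=0, bit3=0
Bits that are 0 among those (would change 0->1): 2 3

Answer: 2 3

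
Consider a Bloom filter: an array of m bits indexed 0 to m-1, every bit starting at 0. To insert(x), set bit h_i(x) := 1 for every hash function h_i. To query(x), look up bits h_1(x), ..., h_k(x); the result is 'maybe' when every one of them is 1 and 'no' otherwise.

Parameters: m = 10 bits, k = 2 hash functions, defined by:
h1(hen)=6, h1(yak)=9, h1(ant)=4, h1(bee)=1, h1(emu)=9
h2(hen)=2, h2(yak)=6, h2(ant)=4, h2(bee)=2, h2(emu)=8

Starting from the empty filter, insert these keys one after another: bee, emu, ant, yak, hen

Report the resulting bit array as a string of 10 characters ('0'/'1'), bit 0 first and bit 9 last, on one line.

Start: bits=0000000000
After insert 'bee': sets bits 1 2 -> bits=0110000000
After insert 'emu': sets bits 8 9 -> bits=0110000011
After insert 'ant': sets bits 4 -> bits=0110100011
After insert 'yak': sets bits 6 9 -> bits=0110101011
After insert 'hen': sets bits 2 6 -> bits=0110101011

Answer: 0110101011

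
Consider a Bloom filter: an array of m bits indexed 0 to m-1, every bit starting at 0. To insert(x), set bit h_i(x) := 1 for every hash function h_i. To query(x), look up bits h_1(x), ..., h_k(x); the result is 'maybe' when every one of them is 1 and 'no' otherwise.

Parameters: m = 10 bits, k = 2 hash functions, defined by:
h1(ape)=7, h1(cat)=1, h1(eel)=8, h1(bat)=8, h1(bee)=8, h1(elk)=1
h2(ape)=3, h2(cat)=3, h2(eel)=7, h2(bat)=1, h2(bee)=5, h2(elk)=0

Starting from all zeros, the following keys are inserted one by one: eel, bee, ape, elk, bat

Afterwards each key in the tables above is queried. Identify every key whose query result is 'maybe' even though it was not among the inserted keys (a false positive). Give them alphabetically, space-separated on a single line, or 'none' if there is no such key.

Answer: cat

Derivation:
Start: bits=0000000000
After insert 'eel': sets bits 7 8 -> bits=0000000110
After insert 'bee': sets bits 5 8 -> bits=0000010110
After insert 'ape': sets bits 3 7 -> bits=0001010110
After insert 'elk': sets bits 0 1 -> bits=1101010110
After insert 'bat': sets bits 1 8 -> bits=1101010110
Not inserted: cat — query each against bits=1101010110:
query cat: checks bit1=1, bit3=1 (all 1) -> maybe => FALSE POSITIVE
False positives (alphabetical): cat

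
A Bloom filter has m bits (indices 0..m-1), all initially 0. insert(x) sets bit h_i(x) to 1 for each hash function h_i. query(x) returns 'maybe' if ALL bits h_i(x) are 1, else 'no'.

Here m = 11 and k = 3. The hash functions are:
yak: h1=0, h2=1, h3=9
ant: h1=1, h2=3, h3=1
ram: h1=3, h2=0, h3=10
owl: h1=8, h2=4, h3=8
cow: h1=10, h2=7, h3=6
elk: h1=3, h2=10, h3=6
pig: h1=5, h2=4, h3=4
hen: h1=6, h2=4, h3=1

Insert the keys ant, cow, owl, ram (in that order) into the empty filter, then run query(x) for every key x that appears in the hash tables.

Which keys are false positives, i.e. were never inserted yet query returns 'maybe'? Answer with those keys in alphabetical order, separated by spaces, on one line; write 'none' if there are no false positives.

Answer: elk hen

Derivation:
Start: bits=00000000000
After insert 'ant': sets bits 1 3 -> bits=01010000000
After insert 'cow': sets bits 6 7 10 -> bits=01010011001
After insert 'owl': sets bits 4 8 -> bits=01011011101
After insert 'ram': sets bits 0 3 10 -> bits=11011011101
Not inserted: elk hen pig yak — query each against bits=11011011101:
query elk: checks bit3=1, bit6=1, bit10=1 (all 1) -> maybe => FALSE POSITIVE
query hen: checks bit1=1, bit4=1, bit6=1 (all 1) -> maybe => FALSE POSITIVE
query pig: checks bit4=1, bit5=0 (has a 0) -> no => not a false positive
query yak: checks bit0=1, bit1=1, bit9=0 (has a 0) -> no => not a false positive
False positives (alphabetical): elk hen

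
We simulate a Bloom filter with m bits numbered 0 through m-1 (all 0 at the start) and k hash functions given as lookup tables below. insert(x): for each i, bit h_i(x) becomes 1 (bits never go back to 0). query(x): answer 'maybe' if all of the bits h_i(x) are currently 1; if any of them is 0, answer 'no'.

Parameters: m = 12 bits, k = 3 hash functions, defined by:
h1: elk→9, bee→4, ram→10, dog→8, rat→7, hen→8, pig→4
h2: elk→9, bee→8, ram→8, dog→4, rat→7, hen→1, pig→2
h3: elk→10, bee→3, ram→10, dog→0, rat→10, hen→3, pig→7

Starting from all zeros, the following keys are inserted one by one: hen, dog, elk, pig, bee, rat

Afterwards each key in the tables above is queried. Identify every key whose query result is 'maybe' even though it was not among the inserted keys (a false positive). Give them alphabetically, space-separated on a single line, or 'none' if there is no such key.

Start: bits=000000000000
After insert 'hen': sets bits 1 3 8 -> bits=010100001000
After insert 'dog': sets bits 0 4 8 -> bits=110110001000
After insert 'elk': sets bits 9 10 -> bits=110110001110
After insert 'pig': sets bits 2 4 7 -> bits=111110011110
After insert 'bee': sets bits 3 4 8 -> bits=111110011110
After insert 'rat': sets bits 7 10 -> bits=111110011110
Not inserted: ram — query each against bits=111110011110:
query ram: checks bit8=1, bit10=1 (all 1) -> maybe => FALSE POSITIVE
False positives (alphabetical): ram

Answer: ram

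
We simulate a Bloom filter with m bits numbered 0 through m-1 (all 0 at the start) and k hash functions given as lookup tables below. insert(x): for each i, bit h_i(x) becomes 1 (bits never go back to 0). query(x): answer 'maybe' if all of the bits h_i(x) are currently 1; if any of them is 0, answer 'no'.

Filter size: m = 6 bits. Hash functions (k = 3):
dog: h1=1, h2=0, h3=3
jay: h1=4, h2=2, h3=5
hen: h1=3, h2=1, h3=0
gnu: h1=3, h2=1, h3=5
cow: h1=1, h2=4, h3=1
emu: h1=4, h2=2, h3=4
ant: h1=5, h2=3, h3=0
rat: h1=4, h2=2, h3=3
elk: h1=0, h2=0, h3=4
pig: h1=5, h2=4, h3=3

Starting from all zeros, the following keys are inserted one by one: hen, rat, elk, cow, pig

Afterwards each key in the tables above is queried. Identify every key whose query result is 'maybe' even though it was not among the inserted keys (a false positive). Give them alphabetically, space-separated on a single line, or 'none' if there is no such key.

Answer: ant dog emu gnu jay

Derivation:
Start: bits=000000
After insert 'hen': sets bits 0 1 3 -> bits=110100
After insert 'rat': sets bits 2 3 4 -> bits=111110
After insert 'elk': sets bits 0 4 -> bits=111110
After insert 'cow': sets bits 1 4 -> bits=111110
After insert 'pig': sets bits 3 4 5 -> bits=111111
Not inserted: ant dog emu gnu jay — query each against bits=111111:
query ant: checks bit0=1, bit3=1, bit5=1 (all 1) -> maybe => FALSE POSITIVE
query dog: checks bit0=1, bit1=1, bit3=1 (all 1) -> maybe => FALSE POSITIVE
query emu: checks bit2=1, bit4=1 (all 1) -> maybe => FALSE POSITIVE
query gnu: checks bit1=1, bit3=1, bit5=1 (all 1) -> maybe => FALSE POSITIVE
query jay: checks bit2=1, bit4=1, bit5=1 (all 1) -> maybe => FALSE POSITIVE
False positives (alphabetical): ant dog emu gnu jay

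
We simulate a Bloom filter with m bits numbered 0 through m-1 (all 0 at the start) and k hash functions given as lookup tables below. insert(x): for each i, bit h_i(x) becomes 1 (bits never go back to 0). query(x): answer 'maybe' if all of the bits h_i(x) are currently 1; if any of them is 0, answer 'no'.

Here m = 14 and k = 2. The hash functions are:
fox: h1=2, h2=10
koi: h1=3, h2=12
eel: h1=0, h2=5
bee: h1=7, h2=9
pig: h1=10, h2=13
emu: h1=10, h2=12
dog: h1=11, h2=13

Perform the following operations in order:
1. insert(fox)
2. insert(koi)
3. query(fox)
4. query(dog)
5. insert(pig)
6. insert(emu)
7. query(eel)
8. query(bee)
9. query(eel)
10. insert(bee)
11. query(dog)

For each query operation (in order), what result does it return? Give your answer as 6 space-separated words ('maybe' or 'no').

Answer: maybe no no no no no

Derivation:
Start: bits=00000000000000
Op 1: insert fox -> sets bits 2 10 -> bits=00100000001000
Op 2: insert koi -> sets bits 3 12 -> bits=00110000001010
Op 3: query fox -> checks bit2=1, bit10=1 (all 1) -> maybe
Op 4: query dog -> checks bit11=0, bit13=0 (has a 0) -> no
Op 5: insert pig -> sets bits 10 13 -> bits=00110000001011
Op 6: insert emu -> sets bits 10 12 -> bits=00110000001011
Op 7: query eel -> checks bit0=0, bit5=0 (has a 0) -> no
Op 8: query bee -> checks bit7=0, bit9=0 (has a 0) -> no
Op 9: query eel -> checks bit0=0, bit5=0 (has a 0) -> no
Op 10: insert bee -> sets bits 7 9 -> bits=00110001011011
Op 11: query dog -> checks bit11=0, bit13=1 (has a 0) -> no
Query results in order: maybe no no no no no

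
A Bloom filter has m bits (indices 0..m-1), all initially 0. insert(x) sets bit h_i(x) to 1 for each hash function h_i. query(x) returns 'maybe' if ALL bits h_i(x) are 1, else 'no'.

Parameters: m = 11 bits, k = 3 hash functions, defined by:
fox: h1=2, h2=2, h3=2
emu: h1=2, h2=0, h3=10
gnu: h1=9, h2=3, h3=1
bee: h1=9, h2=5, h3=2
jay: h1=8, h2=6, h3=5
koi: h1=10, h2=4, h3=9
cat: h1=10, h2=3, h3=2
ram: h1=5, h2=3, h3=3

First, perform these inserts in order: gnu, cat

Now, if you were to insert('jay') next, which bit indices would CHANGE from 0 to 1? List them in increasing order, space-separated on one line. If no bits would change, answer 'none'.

Start: bits=00000000000
After insert 'gnu': sets bits 1 3 9 -> bits=01010000010
After insert 'cat': sets bits 2 3 10 -> bits=01110000011
insert 'jay' would touch bits 5 6 8; currently bit5=0, bit6=0, bit8=0
Bits that are 0 among those (would change 0->1): 5 6 8

Answer: 5 6 8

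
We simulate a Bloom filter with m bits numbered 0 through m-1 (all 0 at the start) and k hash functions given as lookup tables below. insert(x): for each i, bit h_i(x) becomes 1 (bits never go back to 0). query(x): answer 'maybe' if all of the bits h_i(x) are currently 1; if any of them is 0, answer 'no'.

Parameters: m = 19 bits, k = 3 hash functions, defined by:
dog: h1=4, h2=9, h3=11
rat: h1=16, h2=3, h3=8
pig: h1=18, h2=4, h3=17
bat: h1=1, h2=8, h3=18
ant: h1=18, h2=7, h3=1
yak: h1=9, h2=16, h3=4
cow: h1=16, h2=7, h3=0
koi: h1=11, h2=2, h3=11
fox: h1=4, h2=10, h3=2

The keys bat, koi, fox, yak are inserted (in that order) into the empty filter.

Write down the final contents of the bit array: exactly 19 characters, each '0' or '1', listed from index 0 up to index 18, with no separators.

Answer: 0110100011110000101

Derivation:
Start: bits=0000000000000000000
After insert 'bat': sets bits 1 8 18 -> bits=0100000010000000001
After insert 'koi': sets bits 2 11 -> bits=0110000010010000001
After insert 'fox': sets bits 2 4 10 -> bits=0110100010110000001
After insert 'yak': sets bits 4 9 16 -> bits=0110100011110000101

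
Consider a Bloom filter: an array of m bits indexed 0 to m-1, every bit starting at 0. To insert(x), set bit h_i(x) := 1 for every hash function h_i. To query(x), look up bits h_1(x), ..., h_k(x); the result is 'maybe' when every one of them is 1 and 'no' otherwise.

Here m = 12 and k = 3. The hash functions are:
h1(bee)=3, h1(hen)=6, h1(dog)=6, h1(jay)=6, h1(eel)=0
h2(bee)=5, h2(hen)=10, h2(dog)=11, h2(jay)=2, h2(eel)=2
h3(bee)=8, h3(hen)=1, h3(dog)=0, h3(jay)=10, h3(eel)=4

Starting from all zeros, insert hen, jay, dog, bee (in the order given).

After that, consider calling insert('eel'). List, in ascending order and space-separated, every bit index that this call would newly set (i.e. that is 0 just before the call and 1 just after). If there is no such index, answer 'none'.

Answer: 4

Derivation:
Start: bits=000000000000
After insert 'hen': sets bits 1 6 10 -> bits=010000100010
After insert 'jay': sets bits 2 6 10 -> bits=011000100010
After insert 'dog': sets bits 0 6 11 -> bits=111000100011
After insert 'bee': sets bits 3 5 8 -> bits=111101101011
insert 'eel' would touch bits 0 2 4; currently bit0=1, bit2=1, bit4=0
Bits that are 0 among those (would change 0->1): 4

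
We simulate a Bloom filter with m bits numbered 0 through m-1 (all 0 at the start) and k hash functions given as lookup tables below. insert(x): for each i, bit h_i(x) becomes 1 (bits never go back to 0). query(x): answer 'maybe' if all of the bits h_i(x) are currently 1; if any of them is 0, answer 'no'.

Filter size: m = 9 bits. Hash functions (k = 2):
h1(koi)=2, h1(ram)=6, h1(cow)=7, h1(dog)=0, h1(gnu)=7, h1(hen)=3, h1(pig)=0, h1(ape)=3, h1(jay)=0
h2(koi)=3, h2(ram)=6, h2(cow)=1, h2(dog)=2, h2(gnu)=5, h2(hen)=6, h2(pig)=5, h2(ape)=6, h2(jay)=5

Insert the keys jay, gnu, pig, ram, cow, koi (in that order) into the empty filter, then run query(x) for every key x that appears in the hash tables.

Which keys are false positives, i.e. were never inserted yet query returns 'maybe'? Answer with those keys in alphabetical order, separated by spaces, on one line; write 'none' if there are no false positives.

Start: bits=000000000
After insert 'jay': sets bits 0 5 -> bits=100001000
After insert 'gnu': sets bits 5 7 -> bits=100001010
After insert 'pig': sets bits 0 5 -> bits=100001010
After insert 'ram': sets bits 6 -> bits=100001110
After insert 'cow': sets bits 1 7 -> bits=110001110
After insert 'koi': sets bits 2 3 -> bits=111101110
Not inserted: ape dog hen — query each against bits=111101110:
query ape: checks bit3=1, bit6=1 (all 1) -> maybe => FALSE POSITIVE
query dog: checks bit0=1, bit2=1 (all 1) -> maybe => FALSE POSITIVE
query hen: checks bit3=1, bit6=1 (all 1) -> maybe => FALSE POSITIVE
False positives (alphabetical): ape dog hen

Answer: ape dog hen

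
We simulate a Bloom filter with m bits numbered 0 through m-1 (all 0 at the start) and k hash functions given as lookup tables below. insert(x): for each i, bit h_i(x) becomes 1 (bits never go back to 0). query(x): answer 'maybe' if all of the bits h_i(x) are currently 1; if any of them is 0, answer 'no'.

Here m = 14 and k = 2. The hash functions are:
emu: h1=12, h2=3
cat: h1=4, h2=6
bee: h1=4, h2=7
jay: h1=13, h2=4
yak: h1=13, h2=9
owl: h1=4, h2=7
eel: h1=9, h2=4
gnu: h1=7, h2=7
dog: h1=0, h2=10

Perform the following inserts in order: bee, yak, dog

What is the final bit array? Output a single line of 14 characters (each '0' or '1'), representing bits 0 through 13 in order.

Answer: 10001001011001

Derivation:
Start: bits=00000000000000
After insert 'bee': sets bits 4 7 -> bits=00001001000000
After insert 'yak': sets bits 9 13 -> bits=00001001010001
After insert 'dog': sets bits 0 10 -> bits=10001001011001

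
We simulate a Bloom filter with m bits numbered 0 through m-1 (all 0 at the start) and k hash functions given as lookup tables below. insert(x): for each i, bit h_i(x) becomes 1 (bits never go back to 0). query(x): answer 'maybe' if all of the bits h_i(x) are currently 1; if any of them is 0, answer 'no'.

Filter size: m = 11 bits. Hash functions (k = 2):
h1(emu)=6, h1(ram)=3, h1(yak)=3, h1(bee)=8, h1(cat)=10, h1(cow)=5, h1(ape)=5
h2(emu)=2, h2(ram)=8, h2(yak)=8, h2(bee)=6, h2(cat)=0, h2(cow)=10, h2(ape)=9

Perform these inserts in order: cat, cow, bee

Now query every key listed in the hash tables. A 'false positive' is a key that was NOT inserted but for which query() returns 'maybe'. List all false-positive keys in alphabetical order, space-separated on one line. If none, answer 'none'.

Start: bits=00000000000
After insert 'cat': sets bits 0 10 -> bits=10000000001
After insert 'cow': sets bits 5 10 -> bits=10000100001
After insert 'bee': sets bits 6 8 -> bits=10000110101
Not inserted: ape emu ram yak — query each against bits=10000110101:
query ape: checks bit5=1, bit9=0 (has a 0) -> no => not a false positive
query emu: checks bit2=0, bit6=1 (has a 0) -> no => not a false positive
query ram: checks bit3=0, bit8=1 (has a 0) -> no => not a false positive
query yak: checks bit3=0, bit8=1 (has a 0) -> no => not a false positive
False positives (alphabetical): none

Answer: none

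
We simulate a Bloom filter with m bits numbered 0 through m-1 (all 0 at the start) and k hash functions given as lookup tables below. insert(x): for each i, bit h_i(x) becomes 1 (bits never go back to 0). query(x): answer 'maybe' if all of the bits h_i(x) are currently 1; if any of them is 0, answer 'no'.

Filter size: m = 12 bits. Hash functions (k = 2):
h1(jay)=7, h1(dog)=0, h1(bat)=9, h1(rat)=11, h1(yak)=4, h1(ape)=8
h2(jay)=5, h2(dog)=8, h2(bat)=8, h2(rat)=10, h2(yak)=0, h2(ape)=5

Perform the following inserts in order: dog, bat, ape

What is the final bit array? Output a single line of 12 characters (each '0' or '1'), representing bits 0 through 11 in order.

Answer: 100001001100

Derivation:
Start: bits=000000000000
After insert 'dog': sets bits 0 8 -> bits=100000001000
After insert 'bat': sets bits 8 9 -> bits=100000001100
After insert 'ape': sets bits 5 8 -> bits=100001001100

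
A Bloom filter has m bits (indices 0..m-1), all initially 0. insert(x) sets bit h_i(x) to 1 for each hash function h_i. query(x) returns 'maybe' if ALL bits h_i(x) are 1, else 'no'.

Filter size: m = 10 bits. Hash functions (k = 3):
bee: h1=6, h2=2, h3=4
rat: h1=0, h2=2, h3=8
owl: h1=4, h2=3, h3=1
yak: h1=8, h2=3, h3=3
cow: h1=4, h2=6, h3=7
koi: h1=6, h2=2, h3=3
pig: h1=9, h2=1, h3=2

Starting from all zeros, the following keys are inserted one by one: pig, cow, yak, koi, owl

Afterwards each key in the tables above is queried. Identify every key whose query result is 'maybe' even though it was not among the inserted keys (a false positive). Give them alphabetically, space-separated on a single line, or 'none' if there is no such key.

Answer: bee

Derivation:
Start: bits=0000000000
After insert 'pig': sets bits 1 2 9 -> bits=0110000001
After insert 'cow': sets bits 4 6 7 -> bits=0110101101
After insert 'yak': sets bits 3 8 -> bits=0111101111
After insert 'koi': sets bits 2 3 6 -> bits=0111101111
After insert 'owl': sets bits 1 3 4 -> bits=0111101111
Not inserted: bee rat — query each against bits=0111101111:
query bee: checks bit2=1, bit4=1, bit6=1 (all 1) -> maybe => FALSE POSITIVE
query rat: checks bit0=0, bit2=1, bit8=1 (has a 0) -> no => not a false positive
False positives (alphabetical): bee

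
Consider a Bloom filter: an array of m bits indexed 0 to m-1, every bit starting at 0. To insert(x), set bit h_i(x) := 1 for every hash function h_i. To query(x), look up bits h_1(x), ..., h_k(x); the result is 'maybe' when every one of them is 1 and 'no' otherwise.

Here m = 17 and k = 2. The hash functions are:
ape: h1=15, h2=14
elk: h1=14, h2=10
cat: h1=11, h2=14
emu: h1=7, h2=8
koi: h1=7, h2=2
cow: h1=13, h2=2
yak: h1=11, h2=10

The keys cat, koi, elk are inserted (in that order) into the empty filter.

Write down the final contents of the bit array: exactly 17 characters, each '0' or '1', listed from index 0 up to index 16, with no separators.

Answer: 00100001001100100

Derivation:
Start: bits=00000000000000000
After insert 'cat': sets bits 11 14 -> bits=00000000000100100
After insert 'koi': sets bits 2 7 -> bits=00100001000100100
After insert 'elk': sets bits 10 14 -> bits=00100001001100100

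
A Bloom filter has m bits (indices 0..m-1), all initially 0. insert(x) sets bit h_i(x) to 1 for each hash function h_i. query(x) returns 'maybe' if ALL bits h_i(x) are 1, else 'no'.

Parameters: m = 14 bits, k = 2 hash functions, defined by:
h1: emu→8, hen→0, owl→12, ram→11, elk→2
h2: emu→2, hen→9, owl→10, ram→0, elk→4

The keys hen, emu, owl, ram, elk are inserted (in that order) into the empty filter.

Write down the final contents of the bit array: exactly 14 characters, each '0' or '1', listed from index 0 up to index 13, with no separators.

Start: bits=00000000000000
After insert 'hen': sets bits 0 9 -> bits=10000000010000
After insert 'emu': sets bits 2 8 -> bits=10100000110000
After insert 'owl': sets bits 10 12 -> bits=10100000111010
After insert 'ram': sets bits 0 11 -> bits=10100000111110
After insert 'elk': sets bits 2 4 -> bits=10101000111110

Answer: 10101000111110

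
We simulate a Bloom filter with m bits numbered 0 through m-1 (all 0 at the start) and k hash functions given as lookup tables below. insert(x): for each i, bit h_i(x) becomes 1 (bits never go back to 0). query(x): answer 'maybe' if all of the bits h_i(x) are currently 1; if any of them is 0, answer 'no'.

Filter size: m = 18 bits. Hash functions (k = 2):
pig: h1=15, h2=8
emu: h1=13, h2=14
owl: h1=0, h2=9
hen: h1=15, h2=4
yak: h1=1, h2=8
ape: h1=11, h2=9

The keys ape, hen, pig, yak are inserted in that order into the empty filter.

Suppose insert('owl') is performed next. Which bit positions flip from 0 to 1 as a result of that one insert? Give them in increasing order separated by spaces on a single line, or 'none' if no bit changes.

Answer: 0

Derivation:
Start: bits=000000000000000000
After insert 'ape': sets bits 9 11 -> bits=000000000101000000
After insert 'hen': sets bits 4 15 -> bits=000010000101000100
After insert 'pig': sets bits 8 15 -> bits=000010001101000100
After insert 'yak': sets bits 1 8 -> bits=010010001101000100
insert 'owl' would touch bits 0 9; currently bit0=0, bit9=1
Bits that are 0 among those (would change 0->1): 0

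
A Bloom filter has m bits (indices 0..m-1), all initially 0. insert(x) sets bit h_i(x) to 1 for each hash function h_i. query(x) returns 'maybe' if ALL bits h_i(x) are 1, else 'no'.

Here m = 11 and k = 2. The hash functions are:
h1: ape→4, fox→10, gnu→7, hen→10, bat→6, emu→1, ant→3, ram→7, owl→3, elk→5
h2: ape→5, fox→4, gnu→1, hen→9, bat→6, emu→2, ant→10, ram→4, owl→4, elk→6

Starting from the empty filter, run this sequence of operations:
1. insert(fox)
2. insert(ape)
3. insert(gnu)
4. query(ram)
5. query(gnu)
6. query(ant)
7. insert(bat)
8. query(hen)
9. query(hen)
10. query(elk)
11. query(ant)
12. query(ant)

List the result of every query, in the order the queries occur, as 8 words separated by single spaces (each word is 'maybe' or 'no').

Answer: maybe maybe no no no maybe no no

Derivation:
Start: bits=00000000000
Op 1: insert fox -> sets bits 4 10 -> bits=00001000001
Op 2: insert ape -> sets bits 4 5 -> bits=00001100001
Op 3: insert gnu -> sets bits 1 7 -> bits=01001101001
Op 4: query ram -> checks bit4=1, bit7=1 (all 1) -> maybe
Op 5: query gnu -> checks bit1=1, bit7=1 (all 1) -> maybe
Op 6: query ant -> checks bit3=0, bit10=1 (has a 0) -> no
Op 7: insert bat -> sets bits 6 -> bits=01001111001
Op 8: query hen -> checks bit9=0, bit10=1 (has a 0) -> no
Op 9: query hen -> checks bit9=0, bit10=1 (has a 0) -> no
Op 10: query elk -> checks bit5=1, bit6=1 (all 1) -> maybe
Op 11: query ant -> checks bit3=0, bit10=1 (has a 0) -> no
Op 12: query ant -> checks bit3=0, bit10=1 (has a 0) -> no
Query results in order: maybe maybe no no no maybe no no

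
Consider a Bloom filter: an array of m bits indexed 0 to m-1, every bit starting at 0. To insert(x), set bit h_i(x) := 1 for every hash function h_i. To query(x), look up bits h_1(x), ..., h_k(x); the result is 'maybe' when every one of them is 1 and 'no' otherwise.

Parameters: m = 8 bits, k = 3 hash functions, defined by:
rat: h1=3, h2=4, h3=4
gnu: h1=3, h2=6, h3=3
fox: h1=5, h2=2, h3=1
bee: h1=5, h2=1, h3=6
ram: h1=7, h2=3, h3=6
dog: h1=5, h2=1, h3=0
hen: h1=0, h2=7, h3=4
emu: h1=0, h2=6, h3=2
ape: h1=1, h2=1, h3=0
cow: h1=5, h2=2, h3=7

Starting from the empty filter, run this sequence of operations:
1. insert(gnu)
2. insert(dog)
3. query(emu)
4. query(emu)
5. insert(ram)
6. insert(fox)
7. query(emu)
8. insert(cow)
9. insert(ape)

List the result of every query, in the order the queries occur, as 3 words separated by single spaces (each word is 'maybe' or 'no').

Start: bits=00000000
Op 1: insert gnu -> sets bits 3 6 -> bits=00010010
Op 2: insert dog -> sets bits 0 1 5 -> bits=11010110
Op 3: query emu -> checks bit0=1, bit2=0, bit6=1 (has a 0) -> no
Op 4: query emu -> checks bit0=1, bit2=0, bit6=1 (has a 0) -> no
Op 5: insert ram -> sets bits 3 6 7 -> bits=11010111
Op 6: insert fox -> sets bits 1 2 5 -> bits=11110111
Op 7: query emu -> checks bit0=1, bit2=1, bit6=1 (all 1) -> maybe
Op 8: insert cow -> sets bits 2 5 7 -> bits=11110111
Op 9: insert ape -> sets bits 0 1 -> bits=11110111
Query results in order: no no maybe

Answer: no no maybe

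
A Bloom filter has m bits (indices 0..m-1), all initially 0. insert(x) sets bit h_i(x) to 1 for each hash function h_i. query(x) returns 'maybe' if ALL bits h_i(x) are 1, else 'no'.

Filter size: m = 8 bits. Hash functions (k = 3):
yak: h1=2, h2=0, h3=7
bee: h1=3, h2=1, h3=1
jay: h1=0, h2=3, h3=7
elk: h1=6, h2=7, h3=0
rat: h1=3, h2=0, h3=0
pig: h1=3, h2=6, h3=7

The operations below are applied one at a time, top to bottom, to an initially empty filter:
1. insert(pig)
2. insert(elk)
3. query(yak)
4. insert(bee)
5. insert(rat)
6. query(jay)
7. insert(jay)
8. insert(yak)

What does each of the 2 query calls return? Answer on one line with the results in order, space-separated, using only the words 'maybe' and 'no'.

Answer: no maybe

Derivation:
Start: bits=00000000
Op 1: insert pig -> sets bits 3 6 7 -> bits=00010011
Op 2: insert elk -> sets bits 0 6 7 -> bits=10010011
Op 3: query yak -> checks bit0=1, bit2=0, bit7=1 (has a 0) -> no
Op 4: insert bee -> sets bits 1 3 -> bits=11010011
Op 5: insert rat -> sets bits 0 3 -> bits=11010011
Op 6: query jay -> checks bit0=1, bit3=1, bit7=1 (all 1) -> maybe
Op 7: insert jay -> sets bits 0 3 7 -> bits=11010011
Op 8: insert yak -> sets bits 0 2 7 -> bits=11110011
Query results in order: no maybe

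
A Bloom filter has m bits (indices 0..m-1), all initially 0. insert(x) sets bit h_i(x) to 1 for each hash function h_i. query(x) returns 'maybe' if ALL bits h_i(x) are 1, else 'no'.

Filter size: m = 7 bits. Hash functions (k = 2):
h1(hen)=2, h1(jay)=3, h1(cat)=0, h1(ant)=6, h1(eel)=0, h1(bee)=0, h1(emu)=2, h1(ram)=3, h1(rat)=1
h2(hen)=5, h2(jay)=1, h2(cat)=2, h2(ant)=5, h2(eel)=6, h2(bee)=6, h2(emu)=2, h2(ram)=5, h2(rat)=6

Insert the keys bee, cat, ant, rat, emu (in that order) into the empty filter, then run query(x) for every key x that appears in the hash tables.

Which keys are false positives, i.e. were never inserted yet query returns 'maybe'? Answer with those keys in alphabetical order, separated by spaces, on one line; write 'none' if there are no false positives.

Start: bits=0000000
After insert 'bee': sets bits 0 6 -> bits=1000001
After insert 'cat': sets bits 0 2 -> bits=1010001
After insert 'ant': sets bits 5 6 -> bits=1010011
After insert 'rat': sets bits 1 6 -> bits=1110011
After insert 'emu': sets bits 2 -> bits=1110011
Not inserted: eel hen jay ram — query each against bits=1110011:
query eel: checks bit0=1, bit6=1 (all 1) -> maybe => FALSE POSITIVE
query hen: checks bit2=1, bit5=1 (all 1) -> maybe => FALSE POSITIVE
query jay: checks bit1=1, bit3=0 (has a 0) -> no => not a false positive
query ram: checks bit3=0, bit5=1 (has a 0) -> no => not a false positive
False positives (alphabetical): eel hen

Answer: eel hen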